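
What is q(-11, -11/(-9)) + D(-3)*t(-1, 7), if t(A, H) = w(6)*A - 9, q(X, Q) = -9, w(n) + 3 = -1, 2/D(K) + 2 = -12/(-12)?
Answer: 1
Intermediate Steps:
D(K) = -2 (D(K) = 2/(-2 - 12/(-12)) = 2/(-2 - 12*(-1/12)) = 2/(-2 + 1) = 2/(-1) = 2*(-1) = -2)
w(n) = -4 (w(n) = -3 - 1 = -4)
t(A, H) = -9 - 4*A (t(A, H) = -4*A - 9 = -9 - 4*A)
q(-11, -11/(-9)) + D(-3)*t(-1, 7) = -9 - 2*(-9 - 4*(-1)) = -9 - 2*(-9 + 4) = -9 - 2*(-5) = -9 + 10 = 1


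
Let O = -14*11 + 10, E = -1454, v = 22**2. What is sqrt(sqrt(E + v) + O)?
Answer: sqrt(-144 + I*sqrt(970)) ≈ 1.2903 + 12.069*I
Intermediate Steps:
v = 484
O = -144 (O = -154 + 10 = -144)
sqrt(sqrt(E + v) + O) = sqrt(sqrt(-1454 + 484) - 144) = sqrt(sqrt(-970) - 144) = sqrt(I*sqrt(970) - 144) = sqrt(-144 + I*sqrt(970))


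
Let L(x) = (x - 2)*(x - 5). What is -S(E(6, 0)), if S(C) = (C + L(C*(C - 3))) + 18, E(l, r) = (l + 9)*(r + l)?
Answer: -61254208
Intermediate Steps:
L(x) = (-5 + x)*(-2 + x) (L(x) = (-2 + x)*(-5 + x) = (-5 + x)*(-2 + x))
E(l, r) = (9 + l)*(l + r)
S(C) = 28 + C + C²*(-3 + C)² - 7*C*(-3 + C) (S(C) = (C + (10 + (C*(C - 3))² - 7*C*(C - 3))) + 18 = (C + (10 + (C*(-3 + C))² - 7*C*(-3 + C))) + 18 = (C + (10 + C²*(-3 + C)² - 7*C*(-3 + C))) + 18 = (10 + C + C²*(-3 + C)² - 7*C*(-3 + C)) + 18 = 28 + C + C²*(-3 + C)² - 7*C*(-3 + C))
-S(E(6, 0)) = -(28 + (6² + 9*6 + 9*0 + 6*0) + (6² + 9*6 + 9*0 + 6*0)²*(-3 + (6² + 9*6 + 9*0 + 6*0))² - 7*(6² + 9*6 + 9*0 + 6*0)*(-3 + (6² + 9*6 + 9*0 + 6*0))) = -(28 + (36 + 54 + 0 + 0) + (36 + 54 + 0 + 0)²*(-3 + (36 + 54 + 0 + 0))² - 7*(36 + 54 + 0 + 0)*(-3 + (36 + 54 + 0 + 0))) = -(28 + 90 + 90²*(-3 + 90)² - 7*90*(-3 + 90)) = -(28 + 90 + 8100*87² - 7*90*87) = -(28 + 90 + 8100*7569 - 54810) = -(28 + 90 + 61308900 - 54810) = -1*61254208 = -61254208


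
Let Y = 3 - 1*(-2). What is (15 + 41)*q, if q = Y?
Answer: 280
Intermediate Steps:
Y = 5 (Y = 3 + 2 = 5)
q = 5
(15 + 41)*q = (15 + 41)*5 = 56*5 = 280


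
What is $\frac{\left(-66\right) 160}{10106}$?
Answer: $- \frac{5280}{5053} \approx -1.0449$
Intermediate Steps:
$\frac{\left(-66\right) 160}{10106} = \left(-10560\right) \frac{1}{10106} = - \frac{5280}{5053}$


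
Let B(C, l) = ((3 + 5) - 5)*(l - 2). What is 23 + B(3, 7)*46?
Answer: 713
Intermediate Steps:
B(C, l) = -6 + 3*l (B(C, l) = (8 - 5)*(-2 + l) = 3*(-2 + l) = -6 + 3*l)
23 + B(3, 7)*46 = 23 + (-6 + 3*7)*46 = 23 + (-6 + 21)*46 = 23 + 15*46 = 23 + 690 = 713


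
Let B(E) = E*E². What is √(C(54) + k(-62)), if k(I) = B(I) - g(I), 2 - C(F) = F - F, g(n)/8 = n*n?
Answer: I*√269078 ≈ 518.73*I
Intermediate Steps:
g(n) = 8*n² (g(n) = 8*(n*n) = 8*n²)
C(F) = 2 (C(F) = 2 - (F - F) = 2 - 1*0 = 2 + 0 = 2)
B(E) = E³
k(I) = I³ - 8*I²
√(C(54) + k(-62)) = √(2 + (-62)²*(-8 - 62)) = √(2 + 3844*(-70)) = √(2 - 269080) = √(-269078) = I*√269078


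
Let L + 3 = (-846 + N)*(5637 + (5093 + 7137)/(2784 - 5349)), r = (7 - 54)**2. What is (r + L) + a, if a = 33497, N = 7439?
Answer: 1003563226/27 ≈ 3.7169e+7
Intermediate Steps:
r = 2209 (r = (-47)**2 = 2209)
L = 1002599164/27 (L = -3 + (-846 + 7439)*(5637 + (5093 + 7137)/(2784 - 5349)) = -3 + 6593*(5637 + 12230/(-2565)) = -3 + 6593*(5637 + 12230*(-1/2565)) = -3 + 6593*(5637 - 2446/513) = -3 + 6593*(2889335/513) = -3 + 1002599245/27 = 1002599164/27 ≈ 3.7133e+7)
(r + L) + a = (2209 + 1002599164/27) + 33497 = 1002658807/27 + 33497 = 1003563226/27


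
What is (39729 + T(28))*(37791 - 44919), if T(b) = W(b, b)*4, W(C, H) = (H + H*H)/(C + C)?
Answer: -283601736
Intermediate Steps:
W(C, H) = (H + H**2)/(2*C) (W(C, H) = (H + H**2)/((2*C)) = (H + H**2)*(1/(2*C)) = (H + H**2)/(2*C))
T(b) = 2 + 2*b (T(b) = (b*(1 + b)/(2*b))*4 = (1/2 + b/2)*4 = 2 + 2*b)
(39729 + T(28))*(37791 - 44919) = (39729 + (2 + 2*28))*(37791 - 44919) = (39729 + (2 + 56))*(-7128) = (39729 + 58)*(-7128) = 39787*(-7128) = -283601736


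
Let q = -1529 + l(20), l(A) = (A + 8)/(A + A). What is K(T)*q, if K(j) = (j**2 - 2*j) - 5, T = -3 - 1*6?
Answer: -718301/5 ≈ -1.4366e+5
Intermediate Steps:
T = -9 (T = -3 - 6 = -9)
l(A) = (8 + A)/(2*A) (l(A) = (8 + A)/((2*A)) = (8 + A)*(1/(2*A)) = (8 + A)/(2*A))
K(j) = -5 + j**2 - 2*j
q = -15283/10 (q = -1529 + (1/2)*(8 + 20)/20 = -1529 + (1/2)*(1/20)*28 = -1529 + 7/10 = -15283/10 ≈ -1528.3)
K(T)*q = (-5 + (-9)**2 - 2*(-9))*(-15283/10) = (-5 + 81 + 18)*(-15283/10) = 94*(-15283/10) = -718301/5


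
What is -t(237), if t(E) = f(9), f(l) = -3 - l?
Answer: 12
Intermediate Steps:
t(E) = -12 (t(E) = -3 - 1*9 = -3 - 9 = -12)
-t(237) = -1*(-12) = 12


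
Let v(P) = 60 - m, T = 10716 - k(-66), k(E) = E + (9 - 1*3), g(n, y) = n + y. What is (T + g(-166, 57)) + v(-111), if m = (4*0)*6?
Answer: 10727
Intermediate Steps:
k(E) = 6 + E (k(E) = E + (9 - 3) = E + 6 = 6 + E)
T = 10776 (T = 10716 - (6 - 66) = 10716 - 1*(-60) = 10716 + 60 = 10776)
m = 0 (m = 0*6 = 0)
v(P) = 60 (v(P) = 60 - 1*0 = 60 + 0 = 60)
(T + g(-166, 57)) + v(-111) = (10776 + (-166 + 57)) + 60 = (10776 - 109) + 60 = 10667 + 60 = 10727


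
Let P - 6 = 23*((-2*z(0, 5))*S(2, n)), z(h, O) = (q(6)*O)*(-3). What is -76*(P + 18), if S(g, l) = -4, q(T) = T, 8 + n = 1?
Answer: 1256736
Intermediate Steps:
n = -7 (n = -8 + 1 = -7)
z(h, O) = -18*O (z(h, O) = (6*O)*(-3) = -18*O)
P = -16554 (P = 6 + 23*(-(-36)*5*(-4)) = 6 + 23*(-2*(-90)*(-4)) = 6 + 23*(180*(-4)) = 6 + 23*(-720) = 6 - 16560 = -16554)
-76*(P + 18) = -76*(-16554 + 18) = -76*(-16536) = 1256736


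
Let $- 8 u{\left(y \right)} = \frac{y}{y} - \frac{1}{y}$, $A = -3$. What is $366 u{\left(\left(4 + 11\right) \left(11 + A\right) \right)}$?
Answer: $- \frac{7259}{160} \approx -45.369$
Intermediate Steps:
$u{\left(y \right)} = - \frac{1}{8} + \frac{1}{8 y}$ ($u{\left(y \right)} = - \frac{\frac{y}{y} - \frac{1}{y}}{8} = - \frac{1 - \frac{1}{y}}{8} = - \frac{1}{8} + \frac{1}{8 y}$)
$366 u{\left(\left(4 + 11\right) \left(11 + A\right) \right)} = 366 \frac{1 - \left(4 + 11\right) \left(11 - 3\right)}{8 \left(4 + 11\right) \left(11 - 3\right)} = 366 \frac{1 - 15 \cdot 8}{8 \cdot 15 \cdot 8} = 366 \frac{1 - 120}{8 \cdot 120} = 366 \cdot \frac{1}{8} \cdot \frac{1}{120} \left(1 - 120\right) = 366 \cdot \frac{1}{8} \cdot \frac{1}{120} \left(-119\right) = 366 \left(- \frac{119}{960}\right) = - \frac{7259}{160}$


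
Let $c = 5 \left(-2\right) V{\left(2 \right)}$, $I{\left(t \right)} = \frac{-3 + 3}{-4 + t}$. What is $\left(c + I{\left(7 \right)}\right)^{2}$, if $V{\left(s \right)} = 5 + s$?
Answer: $4900$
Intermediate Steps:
$I{\left(t \right)} = 0$ ($I{\left(t \right)} = \frac{0}{-4 + t} = 0$)
$c = -70$ ($c = 5 \left(-2\right) \left(5 + 2\right) = \left(-10\right) 7 = -70$)
$\left(c + I{\left(7 \right)}\right)^{2} = \left(-70 + 0\right)^{2} = \left(-70\right)^{2} = 4900$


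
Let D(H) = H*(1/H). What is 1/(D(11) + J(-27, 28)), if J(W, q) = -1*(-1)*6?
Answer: 1/7 ≈ 0.14286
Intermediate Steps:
J(W, q) = 6 (J(W, q) = 1*6 = 6)
D(H) = 1 (D(H) = H/H = 1)
1/(D(11) + J(-27, 28)) = 1/(1 + 6) = 1/7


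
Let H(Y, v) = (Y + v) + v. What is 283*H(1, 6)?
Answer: 3679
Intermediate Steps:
H(Y, v) = Y + 2*v
283*H(1, 6) = 283*(1 + 2*6) = 283*(1 + 12) = 283*13 = 3679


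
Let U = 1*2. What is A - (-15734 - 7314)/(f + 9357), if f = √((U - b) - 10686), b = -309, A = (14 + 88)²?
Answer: 2648923503/254546 - 335*I*√415/254546 ≈ 10406.0 - 0.02681*I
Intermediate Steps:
U = 2
A = 10404 (A = 102² = 10404)
f = 5*I*√415 (f = √((2 - 1*(-309)) - 10686) = √((2 + 309) - 10686) = √(311 - 10686) = √(-10375) = 5*I*√415 ≈ 101.86*I)
A - (-15734 - 7314)/(f + 9357) = 10404 - (-15734 - 7314)/(5*I*√415 + 9357) = 10404 - (-23048)/(9357 + 5*I*√415) = 10404 + 23048/(9357 + 5*I*√415)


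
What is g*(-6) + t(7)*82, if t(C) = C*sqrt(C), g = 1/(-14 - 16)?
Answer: 1/5 + 574*sqrt(7) ≈ 1518.9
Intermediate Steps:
g = -1/30 (g = 1/(-30) = -1/30 ≈ -0.033333)
t(C) = C**(3/2)
g*(-6) + t(7)*82 = -1/30*(-6) + 7**(3/2)*82 = 1/5 + (7*sqrt(7))*82 = 1/5 + 574*sqrt(7)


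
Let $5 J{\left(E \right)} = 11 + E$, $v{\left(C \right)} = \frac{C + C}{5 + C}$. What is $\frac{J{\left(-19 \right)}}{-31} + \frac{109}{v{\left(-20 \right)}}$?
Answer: $\frac{50749}{1240} \approx 40.927$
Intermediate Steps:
$v{\left(C \right)} = \frac{2 C}{5 + C}$
$J{\left(E \right)} = \frac{11}{5} + \frac{E}{5}$ ($J{\left(E \right)} = \frac{11 + E}{5} = \frac{11}{5} + \frac{E}{5}$)
$\frac{J{\left(-19 \right)}}{-31} + \frac{109}{v{\left(-20 \right)}} = \frac{\frac{11}{5} + \frac{1}{5} \left(-19\right)}{-31} + \frac{109}{2 \left(-20\right) \frac{1}{5 - 20}} = \left(\frac{11}{5} - \frac{19}{5}\right) \left(- \frac{1}{31}\right) + \frac{109}{2 \left(-20\right) \frac{1}{-15}} = \left(- \frac{8}{5}\right) \left(- \frac{1}{31}\right) + \frac{109}{2 \left(-20\right) \left(- \frac{1}{15}\right)} = \frac{8}{155} + \frac{109}{\frac{8}{3}} = \frac{8}{155} + 109 \cdot \frac{3}{8} = \frac{8}{155} + \frac{327}{8} = \frac{50749}{1240}$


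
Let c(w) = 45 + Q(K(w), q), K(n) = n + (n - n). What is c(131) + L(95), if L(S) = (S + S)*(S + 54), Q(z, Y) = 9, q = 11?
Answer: 28364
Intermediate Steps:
K(n) = n (K(n) = n + 0 = n)
c(w) = 54 (c(w) = 45 + 9 = 54)
L(S) = 2*S*(54 + S) (L(S) = (2*S)*(54 + S) = 2*S*(54 + S))
c(131) + L(95) = 54 + 2*95*(54 + 95) = 54 + 2*95*149 = 54 + 28310 = 28364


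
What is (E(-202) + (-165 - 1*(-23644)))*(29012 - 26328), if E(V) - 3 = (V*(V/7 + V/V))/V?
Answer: 440656436/7 ≈ 6.2951e+7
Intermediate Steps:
E(V) = 4 + V/7 (E(V) = 3 + (V*(V/7 + V/V))/V = 3 + (V*(V*(⅐) + 1))/V = 3 + (V*(V/7 + 1))/V = 3 + (V*(1 + V/7))/V = 3 + (1 + V/7) = 4 + V/7)
(E(-202) + (-165 - 1*(-23644)))*(29012 - 26328) = ((4 + (⅐)*(-202)) + (-165 - 1*(-23644)))*(29012 - 26328) = ((4 - 202/7) + (-165 + 23644))*2684 = (-174/7 + 23479)*2684 = (164179/7)*2684 = 440656436/7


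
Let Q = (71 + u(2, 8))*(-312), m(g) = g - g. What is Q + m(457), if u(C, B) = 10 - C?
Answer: -24648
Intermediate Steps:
m(g) = 0
Q = -24648 (Q = (71 + (10 - 1*2))*(-312) = (71 + (10 - 2))*(-312) = (71 + 8)*(-312) = 79*(-312) = -24648)
Q + m(457) = -24648 + 0 = -24648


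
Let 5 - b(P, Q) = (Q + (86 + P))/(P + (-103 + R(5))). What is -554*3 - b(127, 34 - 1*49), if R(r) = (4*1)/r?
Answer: -102859/62 ≈ -1659.0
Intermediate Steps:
R(r) = 4/r
b(P, Q) = 5 - (86 + P + Q)/(-511/5 + P) (b(P, Q) = 5 - (Q + (86 + P))/(P + (-103 + 4/5)) = 5 - (86 + P + Q)/(P + (-103 + 4*(⅕))) = 5 - (86 + P + Q)/(P + (-103 + ⅘)) = 5 - (86 + P + Q)/(P - 511/5) = 5 - (86 + P + Q)/(-511/5 + P))
-554*3 - b(127, 34 - 1*49) = -554*3 - 5*(-597 - (34 - 1*49) + 4*127)/(-511 + 5*127) = -1662 - 5*(-597 - (34 - 49) + 508)/(-511 + 635) = -1662 - 5*(-597 - 1*(-15) + 508)/124 = -1662 - 5*(-597 + 15 + 508)/124 = -1662 - 5*(-74)/124 = -1662 - 1*(-185/62) = -1662 + 185/62 = -102859/62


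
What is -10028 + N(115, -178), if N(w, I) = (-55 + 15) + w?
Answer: -9953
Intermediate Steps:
N(w, I) = -40 + w
-10028 + N(115, -178) = -10028 + (-40 + 115) = -10028 + 75 = -9953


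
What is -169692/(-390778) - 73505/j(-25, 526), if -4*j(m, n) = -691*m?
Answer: 11782797686/675068995 ≈ 17.454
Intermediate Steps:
j(m, n) = 691*m/4 (j(m, n) = -(-691)*m/4 = 691*m/4)
-169692/(-390778) - 73505/j(-25, 526) = -169692/(-390778) - 73505/((691/4)*(-25)) = -169692*(-1/390778) - 73505/(-17275/4) = 84846/195389 - 73505*(-4/17275) = 84846/195389 + 58804/3455 = 11782797686/675068995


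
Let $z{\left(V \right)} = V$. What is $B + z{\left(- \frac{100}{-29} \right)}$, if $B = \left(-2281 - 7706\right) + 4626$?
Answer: $- \frac{155369}{29} \approx -5357.6$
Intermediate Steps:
$B = -5361$ ($B = -9987 + 4626 = -5361$)
$B + z{\left(- \frac{100}{-29} \right)} = -5361 - \frac{100}{-29} = -5361 - - \frac{100}{29} = -5361 + \frac{100}{29} = - \frac{155369}{29}$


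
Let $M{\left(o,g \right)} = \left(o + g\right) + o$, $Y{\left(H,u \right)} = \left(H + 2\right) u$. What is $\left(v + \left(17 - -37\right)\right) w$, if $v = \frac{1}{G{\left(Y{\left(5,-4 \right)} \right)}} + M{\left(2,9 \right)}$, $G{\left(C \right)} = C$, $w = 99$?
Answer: $\frac{185625}{28} \approx 6629.5$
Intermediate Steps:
$Y{\left(H,u \right)} = u \left(2 + H\right)$ ($Y{\left(H,u \right)} = \left(2 + H\right) u = u \left(2 + H\right)$)
$M{\left(o,g \right)} = g + 2 o$ ($M{\left(o,g \right)} = \left(g + o\right) + o = g + 2 o$)
$v = \frac{363}{28}$ ($v = \frac{1}{\left(-4\right) \left(2 + 5\right)} + \left(9 + 2 \cdot 2\right) = \frac{1}{\left(-4\right) 7} + \left(9 + 4\right) = \frac{1}{-28} + 13 = - \frac{1}{28} + 13 = \frac{363}{28} \approx 12.964$)
$\left(v + \left(17 - -37\right)\right) w = \left(\frac{363}{28} + \left(17 - -37\right)\right) 99 = \left(\frac{363}{28} + \left(17 + 37\right)\right) 99 = \left(\frac{363}{28} + 54\right) 99 = \frac{1875}{28} \cdot 99 = \frac{185625}{28}$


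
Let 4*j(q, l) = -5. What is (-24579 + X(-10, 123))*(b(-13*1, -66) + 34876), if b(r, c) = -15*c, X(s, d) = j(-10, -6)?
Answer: -1763190493/2 ≈ -8.8160e+8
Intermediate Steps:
j(q, l) = -5/4 (j(q, l) = (¼)*(-5) = -5/4)
X(s, d) = -5/4
(-24579 + X(-10, 123))*(b(-13*1, -66) + 34876) = (-24579 - 5/4)*(-15*(-66) + 34876) = -98321*(990 + 34876)/4 = -98321/4*35866 = -1763190493/2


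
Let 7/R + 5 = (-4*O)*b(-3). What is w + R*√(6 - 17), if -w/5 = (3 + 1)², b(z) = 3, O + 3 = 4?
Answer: -80 - 7*I*√11/17 ≈ -80.0 - 1.3657*I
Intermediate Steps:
O = 1 (O = -3 + 4 = 1)
R = -7/17 (R = 7/(-5 - 4*1*3) = 7/(-5 - 4*3) = 7/(-5 - 12) = 7/(-17) = 7*(-1/17) = -7/17 ≈ -0.41176)
w = -80 (w = -5*(3 + 1)² = -5*4² = -5*16 = -80)
w + R*√(6 - 17) = -80 - 7*√(6 - 17)/17 = -80 - 7*I*√11/17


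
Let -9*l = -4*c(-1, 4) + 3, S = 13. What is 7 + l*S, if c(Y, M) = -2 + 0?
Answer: -80/9 ≈ -8.8889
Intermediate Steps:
c(Y, M) = -2
l = -11/9 (l = -(-4*(-2) + 3)/9 = -(8 + 3)/9 = -1/9*11 = -11/9 ≈ -1.2222)
7 + l*S = 7 - 11/9*13 = 7 - 143/9 = -80/9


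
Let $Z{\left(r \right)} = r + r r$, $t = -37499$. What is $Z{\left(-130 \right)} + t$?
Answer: $-20729$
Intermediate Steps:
$Z{\left(r \right)} = r + r^{2}$
$Z{\left(-130 \right)} + t = - 130 \left(1 - 130\right) - 37499 = \left(-130\right) \left(-129\right) - 37499 = 16770 - 37499 = -20729$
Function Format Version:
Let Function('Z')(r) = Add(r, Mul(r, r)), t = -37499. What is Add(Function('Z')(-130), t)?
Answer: -20729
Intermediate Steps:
Function('Z')(r) = Add(r, Pow(r, 2))
Add(Function('Z')(-130), t) = Add(Mul(-130, Add(1, -130)), -37499) = Add(Mul(-130, -129), -37499) = Add(16770, -37499) = -20729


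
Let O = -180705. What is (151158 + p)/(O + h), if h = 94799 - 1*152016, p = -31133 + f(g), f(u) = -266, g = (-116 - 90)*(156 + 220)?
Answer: -119759/237922 ≈ -0.50335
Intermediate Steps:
g = -77456 (g = -206*376 = -77456)
p = -31399 (p = -31133 - 266 = -31399)
h = -57217 (h = 94799 - 152016 = -57217)
(151158 + p)/(O + h) = (151158 - 31399)/(-180705 - 57217) = 119759/(-237922) = 119759*(-1/237922) = -119759/237922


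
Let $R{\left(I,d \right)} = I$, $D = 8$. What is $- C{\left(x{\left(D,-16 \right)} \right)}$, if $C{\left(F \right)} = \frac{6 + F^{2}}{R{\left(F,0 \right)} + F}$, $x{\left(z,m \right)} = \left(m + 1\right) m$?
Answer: $- \frac{9601}{80} \approx -120.01$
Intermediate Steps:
$x{\left(z,m \right)} = m \left(1 + m\right)$ ($x{\left(z,m \right)} = \left(1 + m\right) m = m \left(1 + m\right)$)
$C{\left(F \right)} = \frac{6 + F^{2}}{2 F}$ ($C{\left(F \right)} = \frac{6 + F^{2}}{F + F} = \frac{6 + F^{2}}{2 F}$)
$- C{\left(x{\left(D,-16 \right)} \right)} = - (\frac{\left(-16\right) \left(1 - 16\right)}{2} + \frac{3}{\left(-16\right) \left(1 - 16\right)}) = - (\frac{\left(-16\right) \left(-15\right)}{2} + \frac{3}{\left(-16\right) \left(-15\right)}) = - (\frac{1}{2} \cdot 240 + \frac{3}{240}) = - (120 + 3 \cdot \frac{1}{240}) = - (120 + \frac{1}{80}) = \left(-1\right) \frac{9601}{80} = - \frac{9601}{80}$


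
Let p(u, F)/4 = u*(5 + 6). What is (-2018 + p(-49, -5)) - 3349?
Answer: -7523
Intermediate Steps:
p(u, F) = 44*u (p(u, F) = 4*(u*(5 + 6)) = 4*(u*11) = 4*(11*u) = 44*u)
(-2018 + p(-49, -5)) - 3349 = (-2018 + 44*(-49)) - 3349 = (-2018 - 2156) - 3349 = -4174 - 3349 = -7523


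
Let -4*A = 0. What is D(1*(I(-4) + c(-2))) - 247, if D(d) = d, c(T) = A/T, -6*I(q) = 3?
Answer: -495/2 ≈ -247.50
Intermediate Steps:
A = 0 (A = -1/4*0 = 0)
I(q) = -1/2 (I(q) = -1/6*3 = -1/2)
c(T) = 0 (c(T) = 0/T = 0)
D(1*(I(-4) + c(-2))) - 247 = 1*(-1/2 + 0) - 247 = 1*(-1/2) - 247 = -1/2 - 247 = -495/2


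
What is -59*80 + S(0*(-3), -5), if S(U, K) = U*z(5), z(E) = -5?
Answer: -4720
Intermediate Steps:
S(U, K) = -5*U (S(U, K) = U*(-5) = -5*U)
-59*80 + S(0*(-3), -5) = -59*80 - 0*(-3) = -4720 - 5*0 = -4720 + 0 = -4720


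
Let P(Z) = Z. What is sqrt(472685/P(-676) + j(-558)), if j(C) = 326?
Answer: I*sqrt(252309)/26 ≈ 19.319*I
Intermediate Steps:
sqrt(472685/P(-676) + j(-558)) = sqrt(472685/(-676) + 326) = sqrt(472685*(-1/676) + 326) = sqrt(-472685/676 + 326) = sqrt(-252309/676) = I*sqrt(252309)/26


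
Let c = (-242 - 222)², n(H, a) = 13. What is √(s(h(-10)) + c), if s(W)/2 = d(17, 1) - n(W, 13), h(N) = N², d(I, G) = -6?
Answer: √215258 ≈ 463.96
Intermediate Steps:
s(W) = -38 (s(W) = 2*(-6 - 1*13) = 2*(-6 - 13) = 2*(-19) = -38)
c = 215296 (c = (-464)² = 215296)
√(s(h(-10)) + c) = √(-38 + 215296) = √215258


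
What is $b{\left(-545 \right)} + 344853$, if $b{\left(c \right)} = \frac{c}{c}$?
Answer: $344854$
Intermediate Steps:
$b{\left(c \right)} = 1$
$b{\left(-545 \right)} + 344853 = 1 + 344853 = 344854$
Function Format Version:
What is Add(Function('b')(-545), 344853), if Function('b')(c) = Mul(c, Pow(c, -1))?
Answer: 344854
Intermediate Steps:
Function('b')(c) = 1
Add(Function('b')(-545), 344853) = Add(1, 344853) = 344854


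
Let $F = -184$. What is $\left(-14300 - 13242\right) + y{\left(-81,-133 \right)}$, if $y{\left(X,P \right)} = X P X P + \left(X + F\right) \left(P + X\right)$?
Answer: $116086697$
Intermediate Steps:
$y{\left(X,P \right)} = P^{2} X^{2} + \left(-184 + X\right) \left(P + X\right)$ ($y{\left(X,P \right)} = X P X P + \left(X - 184\right) \left(P + X\right) = P X X P + \left(-184 + X\right) \left(P + X\right) = P X^{2} P + \left(-184 + X\right) \left(P + X\right) = P^{2} X^{2} + \left(-184 + X\right) \left(P + X\right)$)
$\left(-14300 - 13242\right) + y{\left(-81,-133 \right)} = \left(-14300 - 13242\right) - \left(-50149 - 6561 - \left(-133\right)^{2} \left(-81\right)^{2}\right) = -27542 + \left(6561 + 24472 + 14904 + 10773 + 17689 \cdot 6561\right) = -27542 + \left(6561 + 24472 + 14904 + 10773 + 116057529\right) = -27542 + 116114239 = 116086697$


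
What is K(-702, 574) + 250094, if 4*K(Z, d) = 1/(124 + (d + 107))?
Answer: 805302681/3220 ≈ 2.5009e+5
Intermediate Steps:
K(Z, d) = 1/(4*(231 + d)) (K(Z, d) = 1/(4*(124 + (d + 107))) = 1/(4*(124 + (107 + d))) = 1/(4*(231 + d)))
K(-702, 574) + 250094 = 1/(4*(231 + 574)) + 250094 = (¼)/805 + 250094 = (¼)*(1/805) + 250094 = 1/3220 + 250094 = 805302681/3220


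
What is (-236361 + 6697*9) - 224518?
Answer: -400606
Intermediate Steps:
(-236361 + 6697*9) - 224518 = (-236361 + 60273) - 224518 = -176088 - 224518 = -400606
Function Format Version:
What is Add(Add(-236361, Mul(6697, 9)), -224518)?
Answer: -400606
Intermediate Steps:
Add(Add(-236361, Mul(6697, 9)), -224518) = Add(Add(-236361, 60273), -224518) = Add(-176088, -224518) = -400606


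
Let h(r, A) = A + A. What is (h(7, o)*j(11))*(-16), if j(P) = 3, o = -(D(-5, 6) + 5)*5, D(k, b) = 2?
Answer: 3360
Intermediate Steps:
o = -35 (o = -(2 + 5)*5 = -7*5 = -1*35 = -35)
h(r, A) = 2*A
(h(7, o)*j(11))*(-16) = ((2*(-35))*3)*(-16) = -70*3*(-16) = -210*(-16) = 3360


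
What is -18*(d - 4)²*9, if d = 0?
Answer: -2592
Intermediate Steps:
-18*(d - 4)²*9 = -18*(0 - 4)²*9 = -18*(-4)²*9 = -18*16*9 = -288*9 = -2592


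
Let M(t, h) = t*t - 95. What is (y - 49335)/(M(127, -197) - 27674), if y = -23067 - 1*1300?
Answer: 36851/5820 ≈ 6.3318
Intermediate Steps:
y = -24367 (y = -23067 - 1300 = -24367)
M(t, h) = -95 + t² (M(t, h) = t² - 95 = -95 + t²)
(y - 49335)/(M(127, -197) - 27674) = (-24367 - 49335)/((-95 + 127²) - 27674) = -73702/((-95 + 16129) - 27674) = -73702/(16034 - 27674) = -73702/(-11640) = -73702*(-1/11640) = 36851/5820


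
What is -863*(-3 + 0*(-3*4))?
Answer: 2589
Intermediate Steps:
-863*(-3 + 0*(-3*4)) = -863*(-3 + 0*(-12)) = -863*(-3 + 0) = -863*(-3) = 2589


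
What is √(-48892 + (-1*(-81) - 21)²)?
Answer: 26*I*√67 ≈ 212.82*I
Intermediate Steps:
√(-48892 + (-1*(-81) - 21)²) = √(-48892 + (81 - 21)²) = √(-48892 + 60²) = √(-48892 + 3600) = √(-45292) = 26*I*√67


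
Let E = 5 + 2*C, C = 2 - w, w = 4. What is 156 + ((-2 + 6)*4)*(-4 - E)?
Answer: 76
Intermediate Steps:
C = -2 (C = 2 - 1*4 = 2 - 4 = -2)
E = 1 (E = 5 + 2*(-2) = 5 - 4 = 1)
156 + ((-2 + 6)*4)*(-4 - E) = 156 + ((-2 + 6)*4)*(-4 - 1*1) = 156 + (4*4)*(-4 - 1) = 156 + 16*(-5) = 156 - 80 = 76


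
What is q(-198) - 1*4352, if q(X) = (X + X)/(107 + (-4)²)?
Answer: -178564/41 ≈ -4355.2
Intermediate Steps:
q(X) = 2*X/123 (q(X) = (2*X)/(107 + 16) = (2*X)/123 = (2*X)*(1/123) = 2*X/123)
q(-198) - 1*4352 = (2/123)*(-198) - 1*4352 = -132/41 - 4352 = -178564/41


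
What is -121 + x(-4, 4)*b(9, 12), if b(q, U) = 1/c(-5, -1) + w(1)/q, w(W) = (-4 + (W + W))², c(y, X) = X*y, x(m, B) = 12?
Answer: -1699/15 ≈ -113.27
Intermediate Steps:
w(W) = (-4 + 2*W)²
b(q, U) = ⅕ + 4/q (b(q, U) = 1/(-1*(-5)) + (4*(-2 + 1)²)/q = 1/5 + (4*(-1)²)/q = 1*(⅕) + (4*1)/q = ⅕ + 4/q)
-121 + x(-4, 4)*b(9, 12) = -121 + 12*((⅕)*(20 + 9)/9) = -121 + 12*((⅕)*(⅑)*29) = -121 + 12*(29/45) = -121 + 116/15 = -1699/15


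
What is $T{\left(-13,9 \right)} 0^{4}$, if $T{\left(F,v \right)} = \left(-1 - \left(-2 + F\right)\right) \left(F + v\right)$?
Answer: $0$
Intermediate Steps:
$T{\left(F,v \right)} = \left(1 - F\right) \left(F + v\right)$
$T{\left(-13,9 \right)} 0^{4} = \left(-13 + 9 - \left(-13\right)^{2} - \left(-13\right) 9\right) 0^{4} = \left(-13 + 9 - 169 + 117\right) 0 = \left(-56\right) 0 = 0$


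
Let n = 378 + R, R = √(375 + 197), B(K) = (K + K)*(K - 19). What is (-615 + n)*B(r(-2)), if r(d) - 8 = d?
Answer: 36972 - 312*√143 ≈ 33241.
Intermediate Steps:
r(d) = 8 + d
B(K) = 2*K*(-19 + K) (B(K) = (2*K)*(-19 + K) = 2*K*(-19 + K))
R = 2*√143 (R = √572 = 2*√143 ≈ 23.917)
n = 378 + 2*√143 ≈ 401.92
(-615 + n)*B(r(-2)) = (-615 + (378 + 2*√143))*(2*(8 - 2)*(-19 + (8 - 2))) = (-237 + 2*√143)*(2*6*(-19 + 6)) = (-237 + 2*√143)*(2*6*(-13)) = (-237 + 2*√143)*(-156) = 36972 - 312*√143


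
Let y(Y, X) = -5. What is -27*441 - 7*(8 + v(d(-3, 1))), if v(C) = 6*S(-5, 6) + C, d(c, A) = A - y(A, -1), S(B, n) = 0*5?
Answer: -12005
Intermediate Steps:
S(B, n) = 0
d(c, A) = 5 + A (d(c, A) = A - 1*(-5) = A + 5 = 5 + A)
v(C) = C (v(C) = 6*0 + C = 0 + C = C)
-27*441 - 7*(8 + v(d(-3, 1))) = -27*441 - 7*(8 + (5 + 1)) = -11907 - 7*(8 + 6) = -11907 - 7*14 = -11907 - 98 = -12005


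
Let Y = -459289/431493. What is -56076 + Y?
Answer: -24196860757/431493 ≈ -56077.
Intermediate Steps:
Y = -459289/431493 (Y = -459289*1/431493 = -459289/431493 ≈ -1.0644)
-56076 + Y = -56076 - 459289/431493 = -24196860757/431493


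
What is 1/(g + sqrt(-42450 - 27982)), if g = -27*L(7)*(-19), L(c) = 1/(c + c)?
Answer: 7182/14067841 - 784*I*sqrt(4402)/14067841 ≈ 0.00051053 - 0.0036975*I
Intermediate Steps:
L(c) = 1/(2*c)
g = 513/14 (g = -27/(2*7)*(-19) = -27*1/14*(-19) = -27/14*(-19) = 513/14 ≈ 36.643)
1/(g + sqrt(-42450 - 27982)) = 1/(513/14 + sqrt(-42450 - 27982)) = 1/(513/14 + sqrt(-70432)) = 1/(513/14 + 4*I*sqrt(4402))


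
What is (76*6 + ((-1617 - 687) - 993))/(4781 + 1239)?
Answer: -2841/6020 ≈ -0.47193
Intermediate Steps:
(76*6 + ((-1617 - 687) - 993))/(4781 + 1239) = (456 + (-2304 - 993))/6020 = (456 - 3297)*(1/6020) = -2841*1/6020 = -2841/6020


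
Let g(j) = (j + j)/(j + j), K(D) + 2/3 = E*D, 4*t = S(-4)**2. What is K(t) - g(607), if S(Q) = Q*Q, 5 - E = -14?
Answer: 3643/3 ≈ 1214.3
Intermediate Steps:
E = 19 (E = 5 - 1*(-14) = 5 + 14 = 19)
S(Q) = Q**2
t = 64 (t = ((-4)**2)**2/4 = (1/4)*16**2 = (1/4)*256 = 64)
K(D) = -2/3 + 19*D
g(j) = 1 (g(j) = (2*j)/((2*j)) = (2*j)*(1/(2*j)) = 1)
K(t) - g(607) = (-2/3 + 19*64) - 1*1 = (-2/3 + 1216) - 1 = 3646/3 - 1 = 3643/3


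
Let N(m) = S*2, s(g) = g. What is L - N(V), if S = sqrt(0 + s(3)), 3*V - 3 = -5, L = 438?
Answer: 438 - 2*sqrt(3) ≈ 434.54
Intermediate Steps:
V = -2/3 (V = 1 + (1/3)*(-5) = 1 - 5/3 = -2/3 ≈ -0.66667)
S = sqrt(3) (S = sqrt(0 + 3) = sqrt(3) ≈ 1.7320)
N(m) = 2*sqrt(3) (N(m) = sqrt(3)*2 = 2*sqrt(3))
L - N(V) = 438 - 2*sqrt(3)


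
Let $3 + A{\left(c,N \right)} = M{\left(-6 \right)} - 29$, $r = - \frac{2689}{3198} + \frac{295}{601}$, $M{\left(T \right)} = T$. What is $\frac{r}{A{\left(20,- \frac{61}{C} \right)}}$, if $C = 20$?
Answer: $\frac{672679}{73035924} \approx 0.0092102$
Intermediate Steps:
$r = - \frac{672679}{1921998}$ ($r = \left(-2689\right) \frac{1}{3198} + 295 \cdot \frac{1}{601} = - \frac{2689}{3198} + \frac{295}{601} = - \frac{672679}{1921998} \approx -0.34999$)
$A{\left(c,N \right)} = -38$ ($A{\left(c,N \right)} = -3 - 35 = -38$)
$\frac{r}{A{\left(20,- \frac{61}{C} \right)}} = - \frac{672679}{1921998 \left(-38\right)} = \left(- \frac{672679}{1921998}\right) \left(- \frac{1}{38}\right) = \frac{672679}{73035924}$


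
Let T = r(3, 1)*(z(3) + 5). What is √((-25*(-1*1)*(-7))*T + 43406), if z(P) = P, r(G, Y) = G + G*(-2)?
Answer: √47606 ≈ 218.19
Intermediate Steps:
r(G, Y) = -G (r(G, Y) = G - 2*G = -G)
T = -24 (T = (-1*3)*(3 + 5) = -3*8 = -24)
√((-25*(-1*1)*(-7))*T + 43406) = √(-25*(-1*1)*(-7)*(-24) + 43406) = √(-(-25)*(-7)*(-24) + 43406) = √(-25*7*(-24) + 43406) = √(-175*(-24) + 43406) = √(4200 + 43406) = √47606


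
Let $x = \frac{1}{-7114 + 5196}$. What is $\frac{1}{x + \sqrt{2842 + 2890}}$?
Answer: $\frac{1918}{21086445967} + \frac{7357448 \sqrt{1433}}{21086445967} \approx 0.013208$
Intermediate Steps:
$x = - \frac{1}{1918}$ ($x = \frac{1}{-1918} = - \frac{1}{1918} \approx -0.00052138$)
$\frac{1}{x + \sqrt{2842 + 2890}} = \frac{1}{- \frac{1}{1918} + \sqrt{2842 + 2890}} = \frac{1}{- \frac{1}{1918} + \sqrt{5732}} = \frac{1}{- \frac{1}{1918} + 2 \sqrt{1433}}$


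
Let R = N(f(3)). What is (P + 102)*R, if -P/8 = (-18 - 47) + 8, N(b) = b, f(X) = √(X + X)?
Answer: 558*√6 ≈ 1366.8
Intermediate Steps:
f(X) = √2*√X (f(X) = √(2*X) = √2*√X)
P = 456 (P = -8*((-18 - 47) + 8) = -8*(-65 + 8) = -8*(-57) = 456)
R = √6 (R = √2*√3 = √6 ≈ 2.4495)
(P + 102)*R = (456 + 102)*√6 = 558*√6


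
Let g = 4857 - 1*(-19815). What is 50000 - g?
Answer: 25328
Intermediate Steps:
g = 24672 (g = 4857 + 19815 = 24672)
50000 - g = 50000 - 1*24672 = 50000 - 24672 = 25328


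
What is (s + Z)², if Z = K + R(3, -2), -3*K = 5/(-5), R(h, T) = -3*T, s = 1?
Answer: 484/9 ≈ 53.778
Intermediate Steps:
K = ⅓ (K = -5/(3*(-5)) = -5*(-1)/(3*5) = -⅓*(-1) = ⅓ ≈ 0.33333)
Z = 19/3 (Z = ⅓ - 3*(-2) = ⅓ + 6 = 19/3 ≈ 6.3333)
(s + Z)² = (1 + 19/3)² = (22/3)² = 484/9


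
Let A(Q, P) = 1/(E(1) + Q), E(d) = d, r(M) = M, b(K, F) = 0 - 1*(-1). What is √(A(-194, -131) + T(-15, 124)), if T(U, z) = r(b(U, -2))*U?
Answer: 4*I*√34933/193 ≈ 3.8737*I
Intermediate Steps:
b(K, F) = 1 (b(K, F) = 0 + 1 = 1)
T(U, z) = U (T(U, z) = 1*U = U)
A(Q, P) = 1/(1 + Q)
√(A(-194, -131) + T(-15, 124)) = √(1/(1 - 194) - 15) = √(1/(-193) - 15) = √(-1/193 - 15) = √(-2896/193) = 4*I*√34933/193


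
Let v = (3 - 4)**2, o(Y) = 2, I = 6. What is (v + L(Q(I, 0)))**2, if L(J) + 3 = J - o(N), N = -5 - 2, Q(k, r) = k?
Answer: 4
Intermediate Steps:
N = -7
v = 1 (v = (-1)**2 = 1)
L(J) = -5 + J (L(J) = -3 + (J - 1*2) = -3 + (J - 2) = -3 + (-2 + J) = -5 + J)
(v + L(Q(I, 0)))**2 = (1 + (-5 + 6))**2 = (1 + 1)**2 = 2**2 = 4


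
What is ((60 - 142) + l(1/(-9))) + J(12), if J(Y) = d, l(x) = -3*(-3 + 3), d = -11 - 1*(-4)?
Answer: -89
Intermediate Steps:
d = -7 (d = -11 + 4 = -7)
l(x) = 0 (l(x) = -3*0 = 0)
J(Y) = -7
((60 - 142) + l(1/(-9))) + J(12) = ((60 - 142) + 0) - 7 = (-82 + 0) - 7 = -82 - 7 = -89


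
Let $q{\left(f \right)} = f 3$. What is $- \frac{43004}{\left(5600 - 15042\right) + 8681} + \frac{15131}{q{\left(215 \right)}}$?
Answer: $\frac{39252271}{490845} \approx 79.969$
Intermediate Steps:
$q{\left(f \right)} = 3 f$
$- \frac{43004}{\left(5600 - 15042\right) + 8681} + \frac{15131}{q{\left(215 \right)}} = - \frac{43004}{\left(5600 - 15042\right) + 8681} + \frac{15131}{3 \cdot 215} = - \frac{43004}{-9442 + 8681} + \frac{15131}{645} = - \frac{43004}{-761} + 15131 \cdot \frac{1}{645} = \left(-43004\right) \left(- \frac{1}{761}\right) + \frac{15131}{645} = \frac{43004}{761} + \frac{15131}{645} = \frac{39252271}{490845}$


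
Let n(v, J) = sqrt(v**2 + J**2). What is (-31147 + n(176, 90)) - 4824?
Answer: -35971 + 2*sqrt(9769) ≈ -35773.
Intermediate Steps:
n(v, J) = sqrt(J**2 + v**2)
(-31147 + n(176, 90)) - 4824 = (-31147 + sqrt(90**2 + 176**2)) - 4824 = (-31147 + sqrt(8100 + 30976)) - 4824 = (-31147 + sqrt(39076)) - 4824 = (-31147 + 2*sqrt(9769)) - 4824 = -35971 + 2*sqrt(9769)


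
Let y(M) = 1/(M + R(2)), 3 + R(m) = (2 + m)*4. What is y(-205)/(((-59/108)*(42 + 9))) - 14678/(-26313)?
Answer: 1316377/2359056 ≈ 0.55801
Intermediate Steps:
R(m) = 5 + 4*m (R(m) = -3 + (2 + m)*4 = -3 + (8 + 4*m) = 5 + 4*m)
y(M) = 1/(13 + M) (y(M) = 1/(M + (5 + 4*2)) = 1/(M + (5 + 8)) = 1/(M + 13) = 1/(13 + M))
y(-205)/(((-59/108)*(42 + 9))) - 14678/(-26313) = 1/((13 - 205)*(((-59/108)*(42 + 9)))) - 14678/(-26313) = 1/((-192)*((-59*1/108*51))) - 14678*(-1/26313) = -1/(192*((-59/108*51))) + 82/147 = -1/(192*(-1003/36)) + 82/147 = -1/192*(-36/1003) + 82/147 = 3/16048 + 82/147 = 1316377/2359056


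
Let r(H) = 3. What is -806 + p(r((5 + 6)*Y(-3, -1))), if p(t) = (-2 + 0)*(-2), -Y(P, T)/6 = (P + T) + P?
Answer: -802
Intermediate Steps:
Y(P, T) = -12*P - 6*T (Y(P, T) = -6*((P + T) + P) = -6*(T + 2*P) = -12*P - 6*T)
p(t) = 4 (p(t) = -2*(-2) = 4)
-806 + p(r((5 + 6)*Y(-3, -1))) = -806 + 4 = -802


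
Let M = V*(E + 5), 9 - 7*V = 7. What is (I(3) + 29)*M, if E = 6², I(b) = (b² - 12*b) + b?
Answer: 410/7 ≈ 58.571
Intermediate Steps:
V = 2/7 (V = 9/7 - ⅐*7 = 9/7 - 1 = 2/7 ≈ 0.28571)
I(b) = b² - 11*b
E = 36
M = 82/7 (M = 2*(36 + 5)/7 = (2/7)*41 = 82/7 ≈ 11.714)
(I(3) + 29)*M = (3*(-11 + 3) + 29)*(82/7) = (3*(-8) + 29)*(82/7) = (-24 + 29)*(82/7) = 5*(82/7) = 410/7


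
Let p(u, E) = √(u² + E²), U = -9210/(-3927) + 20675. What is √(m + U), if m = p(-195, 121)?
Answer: √(35430238305 + 1713481*√52666)/1309 ≈ 144.59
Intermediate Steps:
U = 27066645/1309 (U = -9210*(-1/3927) + 20675 = 3070/1309 + 20675 = 27066645/1309 ≈ 20677.)
p(u, E) = √(E² + u²)
m = √52666 (m = √(121² + (-195)²) = √(14641 + 38025) = √52666 ≈ 229.49)
√(m + U) = √(√52666 + 27066645/1309) = √(27066645/1309 + √52666)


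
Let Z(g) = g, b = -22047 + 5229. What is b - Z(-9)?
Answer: -16809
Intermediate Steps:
b = -16818
b - Z(-9) = -16818 - 1*(-9) = -16818 + 9 = -16809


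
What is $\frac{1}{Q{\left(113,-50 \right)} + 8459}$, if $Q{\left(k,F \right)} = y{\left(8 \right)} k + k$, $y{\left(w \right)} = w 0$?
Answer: $\frac{1}{8572} \approx 0.00011666$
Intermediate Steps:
$y{\left(w \right)} = 0$
$Q{\left(k,F \right)} = k$ ($Q{\left(k,F \right)} = 0 k + k = 0 + k = k$)
$\frac{1}{Q{\left(113,-50 \right)} + 8459} = \frac{1}{113 + 8459} = \frac{1}{8572}$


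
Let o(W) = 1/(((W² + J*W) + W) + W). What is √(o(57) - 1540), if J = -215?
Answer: I*√3382339207/1482 ≈ 39.243*I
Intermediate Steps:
o(W) = 1/(W² - 213*W) (o(W) = 1/(((W² - 215*W) + W) + W) = 1/((W² - 214*W) + W) = 1/(W² - 213*W))
√(o(57) - 1540) = √(1/(57*(-213 + 57)) - 1540) = √((1/57)/(-156) - 1540) = √((1/57)*(-1/156) - 1540) = √(-1/8892 - 1540) = √(-13693681/8892) = I*√3382339207/1482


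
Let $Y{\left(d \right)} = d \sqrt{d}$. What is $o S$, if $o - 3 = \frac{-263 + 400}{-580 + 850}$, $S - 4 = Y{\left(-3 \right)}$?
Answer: $\frac{1894}{135} - \frac{947 i \sqrt{3}}{90} \approx 14.03 - 18.225 i$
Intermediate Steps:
$Y{\left(d \right)} = d^{\frac{3}{2}}$
$S = 4 - 3 i \sqrt{3}$ ($S = 4 + \left(-3\right)^{\frac{3}{2}} = 4 - 3 i \sqrt{3} \approx 4.0 - 5.1962 i$)
$o = \frac{947}{270}$ ($o = 3 + \frac{-263 + 400}{-580 + 850} = 3 + \frac{137}{270} = \frac{947}{270} \approx 3.5074$)
$o S = \frac{947 \left(4 - 3 i \sqrt{3}\right)}{270} = \frac{1894}{135} - \frac{947 i \sqrt{3}}{90}$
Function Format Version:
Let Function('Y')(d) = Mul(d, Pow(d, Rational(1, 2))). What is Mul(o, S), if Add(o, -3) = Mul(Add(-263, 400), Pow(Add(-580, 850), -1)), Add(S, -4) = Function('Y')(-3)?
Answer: Add(Rational(1894, 135), Mul(Rational(-947, 90), I, Pow(3, Rational(1, 2)))) ≈ Add(14.030, Mul(-18.225, I))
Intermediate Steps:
Function('Y')(d) = Pow(d, Rational(3, 2))
S = Add(4, Mul(-3, I, Pow(3, Rational(1, 2)))) (S = Add(4, Pow(-3, Rational(3, 2))) = Add(4, Mul(-3, I, Pow(3, Rational(1, 2)))) ≈ Add(4.0000, Mul(-5.1962, I)))
o = Rational(947, 270) (o = Add(3, Mul(Add(-263, 400), Pow(Add(-580, 850), -1))) = Add(3, Mul(137, Pow(270, -1))) = Add(3, Mul(137, Rational(1, 270))) = Add(3, Rational(137, 270)) = Rational(947, 270) ≈ 3.5074)
Mul(o, S) = Mul(Rational(947, 270), Add(4, Mul(-3, I, Pow(3, Rational(1, 2))))) = Add(Rational(1894, 135), Mul(Rational(-947, 90), I, Pow(3, Rational(1, 2))))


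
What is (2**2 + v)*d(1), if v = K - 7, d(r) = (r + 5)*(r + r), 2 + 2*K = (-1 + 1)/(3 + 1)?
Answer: -48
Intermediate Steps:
K = -1 (K = -1 + ((-1 + 1)/(3 + 1))/2 = -1 + (0/4)/2 = -1 + (0*(1/4))/2 = -1 + (1/2)*0 = -1 + 0 = -1)
d(r) = 2*r*(5 + r) (d(r) = (5 + r)*(2*r) = 2*r*(5 + r))
v = -8 (v = -1 - 7 = -8)
(2**2 + v)*d(1) = (2**2 - 8)*(2*1*(5 + 1)) = (4 - 8)*(2*1*6) = -4*12 = -48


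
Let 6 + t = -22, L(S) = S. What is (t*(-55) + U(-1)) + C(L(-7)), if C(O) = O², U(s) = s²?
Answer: 1590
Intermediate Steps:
t = -28 (t = -6 - 22 = -28)
(t*(-55) + U(-1)) + C(L(-7)) = (-28*(-55) + (-1)²) + (-7)² = (1540 + 1) + 49 = 1541 + 49 = 1590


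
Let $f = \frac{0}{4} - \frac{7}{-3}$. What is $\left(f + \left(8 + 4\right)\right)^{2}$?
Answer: $\frac{1849}{9} \approx 205.44$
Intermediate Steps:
$f = \frac{7}{3}$ ($f = 0 \cdot \frac{1}{4} - - \frac{7}{3} = 0 + \frac{7}{3} = \frac{7}{3} \approx 2.3333$)
$\left(f + \left(8 + 4\right)\right)^{2} = \left(\frac{7}{3} + \left(8 + 4\right)\right)^{2} = \left(\frac{7}{3} + 12\right)^{2} = \left(\frac{43}{3}\right)^{2} = \frac{1849}{9}$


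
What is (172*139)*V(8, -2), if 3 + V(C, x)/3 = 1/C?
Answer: -412413/2 ≈ -2.0621e+5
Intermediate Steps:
V(C, x) = -9 + 3/C
(172*139)*V(8, -2) = (172*139)*(-9 + 3/8) = 23908*(-9 + 3*(1/8)) = 23908*(-9 + 3/8) = 23908*(-69/8) = -412413/2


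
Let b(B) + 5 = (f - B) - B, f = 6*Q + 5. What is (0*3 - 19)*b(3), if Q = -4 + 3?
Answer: 228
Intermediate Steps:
Q = -1
f = -1 (f = 6*(-1) + 5 = -6 + 5 = -1)
b(B) = -6 - 2*B (b(B) = -5 + ((-1 - B) - B) = -5 + (-1 - 2*B) = -6 - 2*B)
(0*3 - 19)*b(3) = (0*3 - 19)*(-6 - 2*3) = (0 - 19)*(-6 - 6) = -19*(-12) = 228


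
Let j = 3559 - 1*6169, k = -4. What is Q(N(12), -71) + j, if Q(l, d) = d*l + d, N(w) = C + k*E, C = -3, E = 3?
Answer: -1616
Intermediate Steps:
N(w) = -15 (N(w) = -3 - 4*3 = -3 - 12 = -15)
Q(l, d) = d + d*l
j = -2610 (j = 3559 - 6169 = -2610)
Q(N(12), -71) + j = -71*(1 - 15) - 2610 = -71*(-14) - 2610 = 994 - 2610 = -1616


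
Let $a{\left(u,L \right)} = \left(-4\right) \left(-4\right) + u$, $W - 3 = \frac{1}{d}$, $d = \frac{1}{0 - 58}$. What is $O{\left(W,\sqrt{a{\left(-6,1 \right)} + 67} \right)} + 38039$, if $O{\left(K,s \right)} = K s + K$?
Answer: $37984 - 55 \sqrt{77} \approx 37501.0$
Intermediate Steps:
$d = - \frac{1}{58}$ ($d = \frac{1}{0 - 58} = \frac{1}{-58} = - \frac{1}{58} \approx -0.017241$)
$W = -55$ ($W = 3 + \frac{1}{- \frac{1}{58}} = 3 - 58 = -55$)
$a{\left(u,L \right)} = 16 + u$
$O{\left(K,s \right)} = K + K s$
$O{\left(W,\sqrt{a{\left(-6,1 \right)} + 67} \right)} + 38039 = - 55 \left(1 + \sqrt{\left(16 - 6\right) + 67}\right) + 38039 = - 55 \left(1 + \sqrt{10 + 67}\right) + 38039 = - 55 \left(1 + \sqrt{77}\right) + 38039 = \left(-55 - 55 \sqrt{77}\right) + 38039 = 37984 - 55 \sqrt{77}$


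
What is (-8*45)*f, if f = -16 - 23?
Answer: 14040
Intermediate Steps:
f = -39
(-8*45)*f = -8*45*(-39) = -360*(-39) = 14040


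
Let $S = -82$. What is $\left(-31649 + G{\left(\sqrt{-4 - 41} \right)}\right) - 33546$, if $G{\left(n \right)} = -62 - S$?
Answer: $-65175$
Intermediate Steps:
$G{\left(n \right)} = 20$ ($G{\left(n \right)} = -62 - -82 = -62 + 82 = 20$)
$\left(-31649 + G{\left(\sqrt{-4 - 41} \right)}\right) - 33546 = \left(-31649 + 20\right) - 33546 = -31629 - 33546 = -65175$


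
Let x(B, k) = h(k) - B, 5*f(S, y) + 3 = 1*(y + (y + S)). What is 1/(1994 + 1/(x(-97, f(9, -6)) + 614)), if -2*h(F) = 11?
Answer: 1411/2813536 ≈ 0.00050150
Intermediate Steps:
h(F) = -11/2 (h(F) = -½*11 = -11/2)
f(S, y) = -⅗ + S/5 + 2*y/5 (f(S, y) = -⅗ + (1*(y + (y + S)))/5 = -⅗ + (1*(y + (S + y)))/5 = -⅗ + (1*(S + 2*y))/5 = -⅗ + (S + 2*y)/5 = -⅗ + (S/5 + 2*y/5) = -⅗ + S/5 + 2*y/5)
x(B, k) = -11/2 - B
1/(1994 + 1/(x(-97, f(9, -6)) + 614)) = 1/(1994 + 1/((-11/2 - 1*(-97)) + 614)) = 1/(1994 + 1/((-11/2 + 97) + 614)) = 1/(1994 + 1/(183/2 + 614)) = 1/(1994 + 1/(1411/2)) = 1/(1994 + 2/1411) = 1/(2813536/1411) = 1411/2813536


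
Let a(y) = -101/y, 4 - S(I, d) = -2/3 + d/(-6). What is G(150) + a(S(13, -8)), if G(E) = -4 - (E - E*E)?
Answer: 223157/10 ≈ 22316.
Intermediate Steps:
G(E) = -4 + E² - E (G(E) = -4 - (E - E²) = -4 + (E² - E) = -4 + E² - E)
S(I, d) = 14/3 + d/6 (S(I, d) = 4 - (-2/3 + d/(-6)) = 4 - (-2*⅓ + d*(-⅙)) = 4 - (-⅔ - d/6) = 4 + (⅔ + d/6) = 14/3 + d/6)
G(150) + a(S(13, -8)) = (-4 + 150² - 1*150) - 101/(14/3 + (⅙)*(-8)) = (-4 + 22500 - 150) - 101/(14/3 - 4/3) = 22346 - 101/10/3 = 22346 - 101*3/10 = 22346 - 303/10 = 223157/10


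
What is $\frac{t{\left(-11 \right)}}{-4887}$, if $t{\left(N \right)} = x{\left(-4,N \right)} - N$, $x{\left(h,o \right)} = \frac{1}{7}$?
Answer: $- \frac{26}{11403} \approx -0.0022801$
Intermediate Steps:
$x{\left(h,o \right)} = \frac{1}{7}$
$t{\left(N \right)} = \frac{1}{7} - N$
$\frac{t{\left(-11 \right)}}{-4887} = \frac{\frac{1}{7} - -11}{-4887} = \left(\frac{1}{7} + 11\right) \left(- \frac{1}{4887}\right) = \frac{78}{7} \left(- \frac{1}{4887}\right) = - \frac{26}{11403}$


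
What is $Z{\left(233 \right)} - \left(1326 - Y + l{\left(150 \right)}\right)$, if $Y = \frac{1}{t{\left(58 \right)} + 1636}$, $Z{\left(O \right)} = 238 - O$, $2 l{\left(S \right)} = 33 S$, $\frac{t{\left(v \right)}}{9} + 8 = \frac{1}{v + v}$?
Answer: $- \frac{688719552}{181433} \approx -3796.0$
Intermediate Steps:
$t{\left(v \right)} = -72 + \frac{9}{2 v}$ ($t{\left(v \right)} = -72 + \frac{9}{v + v} = -72 + \frac{9}{2 v}$)
$l{\left(S \right)} = \frac{33 S}{2}$
$Y = \frac{116}{181433}$ ($Y = \frac{1}{\left(-72 + \frac{9}{2 \cdot 58}\right) + 1636} = \frac{1}{\left(-72 + \frac{9}{2} \cdot \frac{1}{58}\right) + 1636} = \frac{1}{\left(-72 + \frac{9}{116}\right) + 1636} = \frac{1}{- \frac{8343}{116} + 1636} = \frac{1}{\frac{181433}{116}} = \frac{116}{181433} \approx 0.00063935$)
$Z{\left(233 \right)} - \left(1326 - Y + l{\left(150 \right)}\right) = \left(238 - 233\right) + \left(\left(\left(-21673 + 20347\right) + \frac{116}{181433}\right) - \frac{33}{2} \cdot 150\right) = \left(238 - 233\right) + \left(\left(-1326 + \frac{116}{181433}\right) - 2475\right) = 5 - \frac{689626717}{181433} = - \frac{688719552}{181433}$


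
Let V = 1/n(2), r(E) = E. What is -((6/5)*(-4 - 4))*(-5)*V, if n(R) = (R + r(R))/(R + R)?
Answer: -48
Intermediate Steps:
n(R) = 1 (n(R) = (R + R)/(R + R) = (2*R)/((2*R)) = (2*R)*(1/(2*R)) = 1)
V = 1 (V = 1/1 = 1)
-((6/5)*(-4 - 4))*(-5)*V = -((6/5)*(-4 - 4))*(-5) = -((6*(1/5))*(-8))*(-5) = -((6/5)*(-8))*(-5) = -(-48/5*(-5)) = -48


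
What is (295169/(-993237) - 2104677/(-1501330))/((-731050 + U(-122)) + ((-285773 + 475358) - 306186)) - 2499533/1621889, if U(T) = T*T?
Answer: -14303821252126055479373/9281409918523295795190 ≈ -1.5411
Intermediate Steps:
U(T) = T²
(295169/(-993237) - 2104677/(-1501330))/((-731050 + U(-122)) + ((-285773 + 475358) - 306186)) - 2499533/1621889 = (295169/(-993237) - 2104677/(-1501330))/((-731050 + (-122)²) + ((-285773 + 475358) - 306186)) - 2499533/1621889 = (295169*(-1/993237) - 2104677*(-1/1501330))/((-731050 + 14884) + (189585 - 306186)) - 2499533*1/1621889 = (-42167/141891 + 2104677/1501330)/(-716166 - 116601) - 2499533/1621889 = (235328142097/213025215030)/(-832767) - 2499533/1621889 = (235328142097/213025215030)*(-1/832767) - 2499533/1621889 = -235328142097/177400369244888010 - 2499533/1621889 = -14303821252126055479373/9281409918523295795190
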